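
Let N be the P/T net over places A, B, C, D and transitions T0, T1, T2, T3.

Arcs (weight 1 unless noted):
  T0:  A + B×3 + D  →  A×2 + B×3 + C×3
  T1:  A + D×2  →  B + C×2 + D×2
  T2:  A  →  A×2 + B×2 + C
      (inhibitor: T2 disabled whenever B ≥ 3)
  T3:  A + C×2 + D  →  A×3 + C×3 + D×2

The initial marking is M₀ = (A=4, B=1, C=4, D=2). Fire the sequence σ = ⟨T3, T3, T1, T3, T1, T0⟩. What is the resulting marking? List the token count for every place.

(A=9, B=3, C=14, D=4)

step 1: fire T3:  (A=4, B=1, C=4, D=2) → (A=6, B=1, C=5, D=3)
step 2: fire T3:  (A=6, B=1, C=5, D=3) → (A=8, B=1, C=6, D=4)
step 3: fire T1:  (A=8, B=1, C=6, D=4) → (A=7, B=2, C=8, D=4)
step 4: fire T3:  (A=7, B=2, C=8, D=4) → (A=9, B=2, C=9, D=5)
step 5: fire T1:  (A=9, B=2, C=9, D=5) → (A=8, B=3, C=11, D=5)
step 6: fire T0:  (A=8, B=3, C=11, D=5) → (A=9, B=3, C=14, D=4)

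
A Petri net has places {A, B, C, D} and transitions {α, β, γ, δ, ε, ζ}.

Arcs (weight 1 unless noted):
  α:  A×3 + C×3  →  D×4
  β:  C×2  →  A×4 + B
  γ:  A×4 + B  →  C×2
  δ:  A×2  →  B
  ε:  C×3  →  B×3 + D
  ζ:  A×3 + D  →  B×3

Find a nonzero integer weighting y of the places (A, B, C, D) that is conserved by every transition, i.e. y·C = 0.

y = (A:1, B:2, C:3, D:3)

Incidence matrix C (rows=places, cols=transitions):
        α    β    γ    δ    ε    ζ
    A  -3    4   -4   -2    0   -3
    B   0    1   -1    1    3    3
    C  -3   -2    2    0   -3    0
    D   4    0    0    0    1   -1

Candidate y = [1, 2, 3, 3]; check y·C column-wise:
  col α: 1·-3 + 2·0 + 3·-3 + 3·4 = 0
  col β: 1·4 + 2·1 + 3·-2 + 3·0 = 0
  col γ: 1·-4 + 2·-1 + 3·2 + 3·0 = 0
  col δ: 1·-2 + 2·1 + 3·0 + 3·0 = 0
  col ε: 1·0 + 2·3 + 3·-3 + 3·1 = 0
  col ζ: 1·-3 + 2·3 + 3·0 + 3·-1 = 0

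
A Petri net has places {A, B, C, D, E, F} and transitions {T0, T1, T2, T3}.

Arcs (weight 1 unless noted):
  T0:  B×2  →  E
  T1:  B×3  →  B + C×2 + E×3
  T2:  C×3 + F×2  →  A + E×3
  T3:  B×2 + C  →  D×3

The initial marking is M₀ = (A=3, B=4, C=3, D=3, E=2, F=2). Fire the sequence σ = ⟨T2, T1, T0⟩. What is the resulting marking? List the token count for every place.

(A=4, B=0, C=2, D=3, E=9, F=0)

step 1: fire T2:  (A=3, B=4, C=3, D=3, E=2, F=2) → (A=4, B=4, C=0, D=3, E=5, F=0)
step 2: fire T1:  (A=4, B=4, C=0, D=3, E=5, F=0) → (A=4, B=2, C=2, D=3, E=8, F=0)
step 3: fire T0:  (A=4, B=2, C=2, D=3, E=8, F=0) → (A=4, B=0, C=2, D=3, E=9, F=0)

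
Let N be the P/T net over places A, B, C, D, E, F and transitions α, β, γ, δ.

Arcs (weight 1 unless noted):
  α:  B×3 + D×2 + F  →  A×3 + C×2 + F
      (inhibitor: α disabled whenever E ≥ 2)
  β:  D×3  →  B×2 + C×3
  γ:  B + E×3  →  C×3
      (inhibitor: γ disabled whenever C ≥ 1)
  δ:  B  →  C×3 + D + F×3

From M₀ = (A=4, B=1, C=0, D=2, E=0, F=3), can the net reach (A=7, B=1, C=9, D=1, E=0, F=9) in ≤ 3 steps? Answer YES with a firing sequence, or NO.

NO — not reachable within 3 firings

depth 0: 1 marking
depth 1: 2 markings reached so far
depth 2: 3 markings reached so far
depth 3: 4 markings reached so far
target is not among the 4 markings reachable within 3 steps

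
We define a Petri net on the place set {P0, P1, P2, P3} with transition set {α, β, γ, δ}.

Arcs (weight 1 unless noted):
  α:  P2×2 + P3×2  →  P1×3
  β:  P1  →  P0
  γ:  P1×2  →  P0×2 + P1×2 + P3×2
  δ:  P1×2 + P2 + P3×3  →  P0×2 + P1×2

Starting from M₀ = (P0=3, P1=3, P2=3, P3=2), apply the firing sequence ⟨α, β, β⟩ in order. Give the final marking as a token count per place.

(P0=5, P1=4, P2=1, P3=0)

step 1: fire α:  (P0=3, P1=3, P2=3, P3=2) → (P0=3, P1=6, P2=1, P3=0)
step 2: fire β:  (P0=3, P1=6, P2=1, P3=0) → (P0=4, P1=5, P2=1, P3=0)
step 3: fire β:  (P0=4, P1=5, P2=1, P3=0) → (P0=5, P1=4, P2=1, P3=0)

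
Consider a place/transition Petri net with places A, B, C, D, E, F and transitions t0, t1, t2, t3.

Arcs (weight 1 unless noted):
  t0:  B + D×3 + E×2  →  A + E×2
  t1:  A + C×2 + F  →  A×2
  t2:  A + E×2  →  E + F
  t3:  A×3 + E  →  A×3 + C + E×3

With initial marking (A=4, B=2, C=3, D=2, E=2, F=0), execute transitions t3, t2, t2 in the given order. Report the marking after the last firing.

(A=2, B=2, C=4, D=2, E=2, F=2)

step 1: fire t3:  (A=4, B=2, C=3, D=2, E=2, F=0) → (A=4, B=2, C=4, D=2, E=4, F=0)
step 2: fire t2:  (A=4, B=2, C=4, D=2, E=4, F=0) → (A=3, B=2, C=4, D=2, E=3, F=1)
step 3: fire t2:  (A=3, B=2, C=4, D=2, E=3, F=1) → (A=2, B=2, C=4, D=2, E=2, F=2)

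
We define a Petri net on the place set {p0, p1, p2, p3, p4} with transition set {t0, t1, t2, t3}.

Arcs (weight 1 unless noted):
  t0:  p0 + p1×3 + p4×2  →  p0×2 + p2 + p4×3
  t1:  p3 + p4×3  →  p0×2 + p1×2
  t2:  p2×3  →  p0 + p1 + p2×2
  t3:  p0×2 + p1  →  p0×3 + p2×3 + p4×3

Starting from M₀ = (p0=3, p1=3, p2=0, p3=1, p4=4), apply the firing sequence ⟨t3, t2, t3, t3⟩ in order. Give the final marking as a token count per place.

step 1: fire t3:  (p0=3, p1=3, p2=0, p3=1, p4=4) → (p0=4, p1=2, p2=3, p3=1, p4=7)
step 2: fire t2:  (p0=4, p1=2, p2=3, p3=1, p4=7) → (p0=5, p1=3, p2=2, p3=1, p4=7)
step 3: fire t3:  (p0=5, p1=3, p2=2, p3=1, p4=7) → (p0=6, p1=2, p2=5, p3=1, p4=10)
step 4: fire t3:  (p0=6, p1=2, p2=5, p3=1, p4=10) → (p0=7, p1=1, p2=8, p3=1, p4=13)

(p0=7, p1=1, p2=8, p3=1, p4=13)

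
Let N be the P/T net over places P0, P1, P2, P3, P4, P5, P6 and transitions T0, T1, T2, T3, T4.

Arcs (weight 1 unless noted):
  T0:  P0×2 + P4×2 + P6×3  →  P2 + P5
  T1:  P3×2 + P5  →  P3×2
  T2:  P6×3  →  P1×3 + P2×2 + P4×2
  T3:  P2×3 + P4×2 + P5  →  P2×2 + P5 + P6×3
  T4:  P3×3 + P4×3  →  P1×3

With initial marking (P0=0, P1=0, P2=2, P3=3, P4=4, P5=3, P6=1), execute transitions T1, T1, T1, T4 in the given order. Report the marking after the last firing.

(P0=0, P1=3, P2=2, P3=0, P4=1, P5=0, P6=1)

step 1: fire T1:  (P0=0, P1=0, P2=2, P3=3, P4=4, P5=3, P6=1) → (P0=0, P1=0, P2=2, P3=3, P4=4, P5=2, P6=1)
step 2: fire T1:  (P0=0, P1=0, P2=2, P3=3, P4=4, P5=2, P6=1) → (P0=0, P1=0, P2=2, P3=3, P4=4, P5=1, P6=1)
step 3: fire T1:  (P0=0, P1=0, P2=2, P3=3, P4=4, P5=1, P6=1) → (P0=0, P1=0, P2=2, P3=3, P4=4, P5=0, P6=1)
step 4: fire T4:  (P0=0, P1=0, P2=2, P3=3, P4=4, P5=0, P6=1) → (P0=0, P1=3, P2=2, P3=0, P4=1, P5=0, P6=1)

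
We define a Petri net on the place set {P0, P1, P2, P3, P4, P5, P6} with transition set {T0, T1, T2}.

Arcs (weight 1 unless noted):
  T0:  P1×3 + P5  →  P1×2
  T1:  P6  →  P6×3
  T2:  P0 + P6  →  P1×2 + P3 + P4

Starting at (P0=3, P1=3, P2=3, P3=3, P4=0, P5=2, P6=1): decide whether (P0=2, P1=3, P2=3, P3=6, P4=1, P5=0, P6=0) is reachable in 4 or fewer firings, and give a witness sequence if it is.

NO — not reachable within 4 firings

depth 0: 1 marking
depth 1: 4 markings reached so far
depth 2: 8 markings reached so far
depth 3: 14 markings reached so far
depth 4: 22 markings reached so far
target is not among the 22 markings reachable within 4 steps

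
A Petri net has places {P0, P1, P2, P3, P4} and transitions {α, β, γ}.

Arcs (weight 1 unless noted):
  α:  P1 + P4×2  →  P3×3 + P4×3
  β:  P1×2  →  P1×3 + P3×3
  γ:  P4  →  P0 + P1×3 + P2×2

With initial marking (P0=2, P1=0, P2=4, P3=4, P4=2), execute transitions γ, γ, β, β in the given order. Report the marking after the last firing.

step 1: fire γ:  (P0=2, P1=0, P2=4, P3=4, P4=2) → (P0=3, P1=3, P2=6, P3=4, P4=1)
step 2: fire γ:  (P0=3, P1=3, P2=6, P3=4, P4=1) → (P0=4, P1=6, P2=8, P3=4, P4=0)
step 3: fire β:  (P0=4, P1=6, P2=8, P3=4, P4=0) → (P0=4, P1=7, P2=8, P3=7, P4=0)
step 4: fire β:  (P0=4, P1=7, P2=8, P3=7, P4=0) → (P0=4, P1=8, P2=8, P3=10, P4=0)

(P0=4, P1=8, P2=8, P3=10, P4=0)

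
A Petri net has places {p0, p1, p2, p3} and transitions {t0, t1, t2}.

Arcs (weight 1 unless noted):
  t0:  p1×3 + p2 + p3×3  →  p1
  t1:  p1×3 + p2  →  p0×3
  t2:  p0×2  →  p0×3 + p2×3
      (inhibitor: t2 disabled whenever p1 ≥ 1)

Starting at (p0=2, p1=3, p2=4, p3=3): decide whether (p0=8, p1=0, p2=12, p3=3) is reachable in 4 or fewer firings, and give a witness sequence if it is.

YES — reachable via ⟨t1, t2, t2, t2⟩ (4 firings)

step 1: fire t1:  (p0=2, p1=3, p2=4, p3=3) → (p0=5, p1=0, p2=3, p3=3)
step 2: fire t2:  (p0=5, p1=0, p2=3, p3=3) → (p0=6, p1=0, p2=6, p3=3)
step 3: fire t2:  (p0=6, p1=0, p2=6, p3=3) → (p0=7, p1=0, p2=9, p3=3)
step 4: fire t2:  (p0=7, p1=0, p2=9, p3=3) → (p0=8, p1=0, p2=12, p3=3)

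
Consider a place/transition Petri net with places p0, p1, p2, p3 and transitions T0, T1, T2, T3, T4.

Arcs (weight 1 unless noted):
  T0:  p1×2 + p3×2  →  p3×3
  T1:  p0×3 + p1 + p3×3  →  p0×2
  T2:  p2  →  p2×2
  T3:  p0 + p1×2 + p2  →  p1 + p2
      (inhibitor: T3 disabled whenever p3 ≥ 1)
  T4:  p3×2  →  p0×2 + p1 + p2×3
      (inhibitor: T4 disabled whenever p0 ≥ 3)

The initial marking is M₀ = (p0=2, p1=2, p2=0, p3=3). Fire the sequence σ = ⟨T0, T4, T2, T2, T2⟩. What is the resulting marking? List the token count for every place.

(p0=4, p1=1, p2=6, p3=2)

step 1: fire T0:  (p0=2, p1=2, p2=0, p3=3) → (p0=2, p1=0, p2=0, p3=4)
step 2: fire T4:  (p0=2, p1=0, p2=0, p3=4) → (p0=4, p1=1, p2=3, p3=2)
step 3: fire T2:  (p0=4, p1=1, p2=3, p3=2) → (p0=4, p1=1, p2=4, p3=2)
step 4: fire T2:  (p0=4, p1=1, p2=4, p3=2) → (p0=4, p1=1, p2=5, p3=2)
step 5: fire T2:  (p0=4, p1=1, p2=5, p3=2) → (p0=4, p1=1, p2=6, p3=2)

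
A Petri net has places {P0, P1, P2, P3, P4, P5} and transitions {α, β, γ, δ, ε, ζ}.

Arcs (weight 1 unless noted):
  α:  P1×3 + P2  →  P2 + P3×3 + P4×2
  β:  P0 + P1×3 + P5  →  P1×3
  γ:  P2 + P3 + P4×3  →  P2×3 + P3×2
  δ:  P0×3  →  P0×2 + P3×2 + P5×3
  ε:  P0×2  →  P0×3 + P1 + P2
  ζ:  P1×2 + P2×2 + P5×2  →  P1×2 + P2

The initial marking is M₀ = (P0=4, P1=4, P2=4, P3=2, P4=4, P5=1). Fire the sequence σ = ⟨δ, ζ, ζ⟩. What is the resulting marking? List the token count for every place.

step 1: fire δ:  (P0=4, P1=4, P2=4, P3=2, P4=4, P5=1) → (P0=3, P1=4, P2=4, P3=4, P4=4, P5=4)
step 2: fire ζ:  (P0=3, P1=4, P2=4, P3=4, P4=4, P5=4) → (P0=3, P1=4, P2=3, P3=4, P4=4, P5=2)
step 3: fire ζ:  (P0=3, P1=4, P2=3, P3=4, P4=4, P5=2) → (P0=3, P1=4, P2=2, P3=4, P4=4, P5=0)

(P0=3, P1=4, P2=2, P3=4, P4=4, P5=0)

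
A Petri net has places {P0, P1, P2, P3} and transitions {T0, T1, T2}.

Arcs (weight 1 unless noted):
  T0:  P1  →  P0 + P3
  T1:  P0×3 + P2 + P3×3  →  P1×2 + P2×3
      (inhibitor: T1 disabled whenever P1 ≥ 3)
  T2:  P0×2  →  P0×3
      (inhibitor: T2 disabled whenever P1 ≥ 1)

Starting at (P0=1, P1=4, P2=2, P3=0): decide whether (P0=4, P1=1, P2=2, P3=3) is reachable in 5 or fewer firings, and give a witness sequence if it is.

YES — reachable via ⟨T0, T0, T0⟩ (3 firings)

step 1: fire T0:  (P0=1, P1=4, P2=2, P3=0) → (P0=2, P1=3, P2=2, P3=1)
step 2: fire T0:  (P0=2, P1=3, P2=2, P3=1) → (P0=3, P1=2, P2=2, P3=2)
step 3: fire T0:  (P0=3, P1=2, P2=2, P3=2) → (P0=4, P1=1, P2=2, P3=3)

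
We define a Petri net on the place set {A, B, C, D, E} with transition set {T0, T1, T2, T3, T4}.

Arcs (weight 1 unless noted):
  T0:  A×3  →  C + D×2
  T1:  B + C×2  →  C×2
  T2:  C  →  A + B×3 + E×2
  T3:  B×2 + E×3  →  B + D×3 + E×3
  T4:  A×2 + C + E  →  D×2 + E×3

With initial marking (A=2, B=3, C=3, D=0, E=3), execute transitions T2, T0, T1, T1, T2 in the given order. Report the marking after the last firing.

step 1: fire T2:  (A=2, B=3, C=3, D=0, E=3) → (A=3, B=6, C=2, D=0, E=5)
step 2: fire T0:  (A=3, B=6, C=2, D=0, E=5) → (A=0, B=6, C=3, D=2, E=5)
step 3: fire T1:  (A=0, B=6, C=3, D=2, E=5) → (A=0, B=5, C=3, D=2, E=5)
step 4: fire T1:  (A=0, B=5, C=3, D=2, E=5) → (A=0, B=4, C=3, D=2, E=5)
step 5: fire T2:  (A=0, B=4, C=3, D=2, E=5) → (A=1, B=7, C=2, D=2, E=7)

(A=1, B=7, C=2, D=2, E=7)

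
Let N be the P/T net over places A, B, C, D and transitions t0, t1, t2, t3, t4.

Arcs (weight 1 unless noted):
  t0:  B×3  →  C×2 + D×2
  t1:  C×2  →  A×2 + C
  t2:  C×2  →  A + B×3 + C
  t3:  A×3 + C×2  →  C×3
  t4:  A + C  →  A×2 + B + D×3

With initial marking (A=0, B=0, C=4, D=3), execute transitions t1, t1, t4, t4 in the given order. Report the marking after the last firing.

step 1: fire t1:  (A=0, B=0, C=4, D=3) → (A=2, B=0, C=3, D=3)
step 2: fire t1:  (A=2, B=0, C=3, D=3) → (A=4, B=0, C=2, D=3)
step 3: fire t4:  (A=4, B=0, C=2, D=3) → (A=5, B=1, C=1, D=6)
step 4: fire t4:  (A=5, B=1, C=1, D=6) → (A=6, B=2, C=0, D=9)

(A=6, B=2, C=0, D=9)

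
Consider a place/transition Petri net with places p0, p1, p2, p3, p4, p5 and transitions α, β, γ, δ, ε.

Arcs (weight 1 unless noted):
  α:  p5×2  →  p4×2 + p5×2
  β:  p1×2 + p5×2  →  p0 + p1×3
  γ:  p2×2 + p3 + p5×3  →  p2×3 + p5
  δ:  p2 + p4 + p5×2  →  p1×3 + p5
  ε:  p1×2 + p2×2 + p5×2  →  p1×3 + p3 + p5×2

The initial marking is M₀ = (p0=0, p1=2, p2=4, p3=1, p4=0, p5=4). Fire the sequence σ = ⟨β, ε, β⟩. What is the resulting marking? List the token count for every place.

step 1: fire β:  (p0=0, p1=2, p2=4, p3=1, p4=0, p5=4) → (p0=1, p1=3, p2=4, p3=1, p4=0, p5=2)
step 2: fire ε:  (p0=1, p1=3, p2=4, p3=1, p4=0, p5=2) → (p0=1, p1=4, p2=2, p3=2, p4=0, p5=2)
step 3: fire β:  (p0=1, p1=4, p2=2, p3=2, p4=0, p5=2) → (p0=2, p1=5, p2=2, p3=2, p4=0, p5=0)

(p0=2, p1=5, p2=2, p3=2, p4=0, p5=0)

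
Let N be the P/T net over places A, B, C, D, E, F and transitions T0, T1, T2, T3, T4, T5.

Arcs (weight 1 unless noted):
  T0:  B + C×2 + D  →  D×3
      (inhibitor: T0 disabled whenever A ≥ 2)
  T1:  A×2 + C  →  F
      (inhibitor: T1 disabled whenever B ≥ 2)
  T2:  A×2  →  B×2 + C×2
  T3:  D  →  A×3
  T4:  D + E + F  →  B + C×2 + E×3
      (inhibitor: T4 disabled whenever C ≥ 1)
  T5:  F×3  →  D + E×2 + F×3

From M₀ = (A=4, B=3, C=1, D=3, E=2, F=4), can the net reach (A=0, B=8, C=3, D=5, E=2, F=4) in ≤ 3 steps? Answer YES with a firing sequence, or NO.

NO — not reachable within 3 firings

depth 0: 1 marking
depth 1: 4 markings reached so far
depth 2: 10 markings reached so far
depth 3: 20 markings reached so far
target is not among the 20 markings reachable within 3 steps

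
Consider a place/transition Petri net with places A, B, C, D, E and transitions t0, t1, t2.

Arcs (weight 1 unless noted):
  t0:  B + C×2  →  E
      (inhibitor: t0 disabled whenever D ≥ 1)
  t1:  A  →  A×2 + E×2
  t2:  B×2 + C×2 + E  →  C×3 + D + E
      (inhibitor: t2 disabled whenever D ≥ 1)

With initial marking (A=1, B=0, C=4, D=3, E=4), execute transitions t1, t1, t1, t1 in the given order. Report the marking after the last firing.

(A=5, B=0, C=4, D=3, E=12)

step 1: fire t1:  (A=1, B=0, C=4, D=3, E=4) → (A=2, B=0, C=4, D=3, E=6)
step 2: fire t1:  (A=2, B=0, C=4, D=3, E=6) → (A=3, B=0, C=4, D=3, E=8)
step 3: fire t1:  (A=3, B=0, C=4, D=3, E=8) → (A=4, B=0, C=4, D=3, E=10)
step 4: fire t1:  (A=4, B=0, C=4, D=3, E=10) → (A=5, B=0, C=4, D=3, E=12)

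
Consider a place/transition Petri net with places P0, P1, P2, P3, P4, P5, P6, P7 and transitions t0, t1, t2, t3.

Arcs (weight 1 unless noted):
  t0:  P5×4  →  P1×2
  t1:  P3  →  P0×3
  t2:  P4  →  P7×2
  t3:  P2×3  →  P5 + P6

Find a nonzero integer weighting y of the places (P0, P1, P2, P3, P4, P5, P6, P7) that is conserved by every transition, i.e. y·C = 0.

y = (P0:1, P1:0, P2:0, P3:3, P4:0, P5:0, P6:0, P7:0)

Incidence matrix C (rows=places, cols=transitions):
       t0   t1   t2   t3
   P0   0    3    0    0
   P1   2    0    0    0
   P2   0    0    0   -3
   P3   0   -1    0    0
   P4   0    0   -1    0
   P5  -4    0    0    1
   P6   0    0    0    1
   P7   0    0    2    0

Candidate y = [1, 0, 0, 3, 0, 0, 0, 0]; check y·C column-wise:
  col t0: 1·0 + 0·2 + 3·0 + 0·-4 = 0
  col t1: 1·3 + 3·-1 = 0
  col t2: 1·0 + 3·0 + 0·-1 + 0·2 = 0
  col t3: 1·0 + 0·-3 + 3·0 + 0·1 + 0·1 = 0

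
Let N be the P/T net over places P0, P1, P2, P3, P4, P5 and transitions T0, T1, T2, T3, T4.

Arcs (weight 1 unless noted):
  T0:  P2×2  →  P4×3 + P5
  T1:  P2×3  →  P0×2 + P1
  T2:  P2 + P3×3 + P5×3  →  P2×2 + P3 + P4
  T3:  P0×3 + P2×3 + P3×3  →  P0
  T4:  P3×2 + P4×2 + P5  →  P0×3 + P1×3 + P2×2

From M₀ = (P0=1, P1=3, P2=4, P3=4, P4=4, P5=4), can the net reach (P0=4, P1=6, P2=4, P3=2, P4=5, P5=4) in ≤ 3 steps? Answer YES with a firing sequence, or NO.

step 1: fire T0:  (P0=1, P1=3, P2=4, P3=4, P4=4, P5=4) → (P0=1, P1=3, P2=2, P3=4, P4=7, P5=5)
step 2: fire T4:  (P0=1, P1=3, P2=2, P3=4, P4=7, P5=5) → (P0=4, P1=6, P2=4, P3=2, P4=5, P5=4)

YES — reachable via ⟨T0, T4⟩ (2 firings)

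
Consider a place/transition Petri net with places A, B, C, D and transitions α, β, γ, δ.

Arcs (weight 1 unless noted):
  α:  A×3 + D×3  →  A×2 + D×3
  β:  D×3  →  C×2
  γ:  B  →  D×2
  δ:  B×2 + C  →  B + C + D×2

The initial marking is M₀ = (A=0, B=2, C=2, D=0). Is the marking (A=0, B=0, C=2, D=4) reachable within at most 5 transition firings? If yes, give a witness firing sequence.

step 1: fire γ:  (A=0, B=2, C=2, D=0) → (A=0, B=1, C=2, D=2)
step 2: fire γ:  (A=0, B=1, C=2, D=2) → (A=0, B=0, C=2, D=4)

YES — reachable via ⟨γ, γ⟩ (2 firings)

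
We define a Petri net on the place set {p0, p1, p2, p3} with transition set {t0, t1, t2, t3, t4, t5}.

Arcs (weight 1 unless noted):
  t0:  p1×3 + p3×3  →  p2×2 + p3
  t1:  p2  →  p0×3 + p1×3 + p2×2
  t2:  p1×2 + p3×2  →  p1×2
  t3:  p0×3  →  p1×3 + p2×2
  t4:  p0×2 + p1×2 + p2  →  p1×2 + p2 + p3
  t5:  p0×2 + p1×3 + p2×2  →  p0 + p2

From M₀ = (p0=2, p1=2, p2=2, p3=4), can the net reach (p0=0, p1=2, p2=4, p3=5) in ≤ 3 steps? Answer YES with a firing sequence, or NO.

depth 0: 1 marking
depth 1: 4 markings reached so far
depth 2: 12 markings reached so far
depth 3: 30 markings reached so far
target is not among the 30 markings reachable within 3 steps

NO — not reachable within 3 firings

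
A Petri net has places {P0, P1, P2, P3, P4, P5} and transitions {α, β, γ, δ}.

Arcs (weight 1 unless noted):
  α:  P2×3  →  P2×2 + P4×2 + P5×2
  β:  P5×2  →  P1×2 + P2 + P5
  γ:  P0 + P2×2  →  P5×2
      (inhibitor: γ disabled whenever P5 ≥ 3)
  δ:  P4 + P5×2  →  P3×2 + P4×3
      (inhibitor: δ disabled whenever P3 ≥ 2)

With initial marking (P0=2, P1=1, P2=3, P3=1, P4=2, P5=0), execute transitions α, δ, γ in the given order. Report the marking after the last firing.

step 1: fire α:  (P0=2, P1=1, P2=3, P3=1, P4=2, P5=0) → (P0=2, P1=1, P2=2, P3=1, P4=4, P5=2)
step 2: fire δ:  (P0=2, P1=1, P2=2, P3=1, P4=4, P5=2) → (P0=2, P1=1, P2=2, P3=3, P4=6, P5=0)
step 3: fire γ:  (P0=2, P1=1, P2=2, P3=3, P4=6, P5=0) → (P0=1, P1=1, P2=0, P3=3, P4=6, P5=2)

(P0=1, P1=1, P2=0, P3=3, P4=6, P5=2)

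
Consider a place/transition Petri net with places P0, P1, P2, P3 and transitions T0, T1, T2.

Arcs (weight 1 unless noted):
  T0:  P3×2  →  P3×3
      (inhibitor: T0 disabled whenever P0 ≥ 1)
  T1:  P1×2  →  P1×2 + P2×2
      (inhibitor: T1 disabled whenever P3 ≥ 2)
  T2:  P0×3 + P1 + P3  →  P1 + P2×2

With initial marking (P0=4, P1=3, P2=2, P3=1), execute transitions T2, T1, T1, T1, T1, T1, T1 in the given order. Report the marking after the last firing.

step 1: fire T2:  (P0=4, P1=3, P2=2, P3=1) → (P0=1, P1=3, P2=4, P3=0)
step 2: fire T1:  (P0=1, P1=3, P2=4, P3=0) → (P0=1, P1=3, P2=6, P3=0)
step 3: fire T1:  (P0=1, P1=3, P2=6, P3=0) → (P0=1, P1=3, P2=8, P3=0)
step 4: fire T1:  (P0=1, P1=3, P2=8, P3=0) → (P0=1, P1=3, P2=10, P3=0)
step 5: fire T1:  (P0=1, P1=3, P2=10, P3=0) → (P0=1, P1=3, P2=12, P3=0)
step 6: fire T1:  (P0=1, P1=3, P2=12, P3=0) → (P0=1, P1=3, P2=14, P3=0)
step 7: fire T1:  (P0=1, P1=3, P2=14, P3=0) → (P0=1, P1=3, P2=16, P3=0)

(P0=1, P1=3, P2=16, P3=0)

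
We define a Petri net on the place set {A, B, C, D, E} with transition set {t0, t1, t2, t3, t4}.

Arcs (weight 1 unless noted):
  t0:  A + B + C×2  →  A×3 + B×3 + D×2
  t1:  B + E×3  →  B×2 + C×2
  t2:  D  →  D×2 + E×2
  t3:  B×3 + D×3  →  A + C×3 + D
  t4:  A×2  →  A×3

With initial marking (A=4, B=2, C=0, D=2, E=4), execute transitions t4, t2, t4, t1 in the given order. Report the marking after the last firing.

(A=6, B=3, C=2, D=3, E=3)

step 1: fire t4:  (A=4, B=2, C=0, D=2, E=4) → (A=5, B=2, C=0, D=2, E=4)
step 2: fire t2:  (A=5, B=2, C=0, D=2, E=4) → (A=5, B=2, C=0, D=3, E=6)
step 3: fire t4:  (A=5, B=2, C=0, D=3, E=6) → (A=6, B=2, C=0, D=3, E=6)
step 4: fire t1:  (A=6, B=2, C=0, D=3, E=6) → (A=6, B=3, C=2, D=3, E=3)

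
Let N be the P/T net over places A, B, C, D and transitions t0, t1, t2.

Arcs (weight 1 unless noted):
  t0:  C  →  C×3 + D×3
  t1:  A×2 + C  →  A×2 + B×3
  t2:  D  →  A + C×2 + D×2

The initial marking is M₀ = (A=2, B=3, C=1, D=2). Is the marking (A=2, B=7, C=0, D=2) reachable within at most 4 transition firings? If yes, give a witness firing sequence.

NO — not reachable within 4 firings

depth 0: 1 marking
depth 1: 4 markings reached so far
depth 2: 9 markings reached so far
depth 3: 18 markings reached so far
depth 4: 32 markings reached so far
target is not among the 32 markings reachable within 4 steps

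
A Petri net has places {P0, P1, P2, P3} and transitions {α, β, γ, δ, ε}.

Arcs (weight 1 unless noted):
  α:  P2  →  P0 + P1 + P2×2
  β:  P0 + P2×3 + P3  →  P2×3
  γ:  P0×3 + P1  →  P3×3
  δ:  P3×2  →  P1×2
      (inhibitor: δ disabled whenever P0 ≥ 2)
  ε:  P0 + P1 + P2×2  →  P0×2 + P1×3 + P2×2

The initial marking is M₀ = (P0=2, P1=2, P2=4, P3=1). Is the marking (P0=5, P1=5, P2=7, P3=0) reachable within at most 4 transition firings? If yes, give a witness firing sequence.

NO — not reachable within 4 firings

depth 0: 1 marking
depth 1: 4 markings reached so far
depth 2: 11 markings reached so far
depth 3: 23 markings reached so far
depth 4: 44 markings reached so far
target is not among the 44 markings reachable within 4 steps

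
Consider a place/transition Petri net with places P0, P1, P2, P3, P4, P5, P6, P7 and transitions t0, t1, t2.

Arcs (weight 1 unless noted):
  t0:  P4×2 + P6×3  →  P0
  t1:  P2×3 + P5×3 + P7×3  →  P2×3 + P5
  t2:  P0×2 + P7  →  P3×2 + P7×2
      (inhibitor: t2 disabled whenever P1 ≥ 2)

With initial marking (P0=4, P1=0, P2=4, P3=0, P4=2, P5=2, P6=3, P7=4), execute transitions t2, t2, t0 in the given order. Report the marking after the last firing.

step 1: fire t2:  (P0=4, P1=0, P2=4, P3=0, P4=2, P5=2, P6=3, P7=4) → (P0=2, P1=0, P2=4, P3=2, P4=2, P5=2, P6=3, P7=5)
step 2: fire t2:  (P0=2, P1=0, P2=4, P3=2, P4=2, P5=2, P6=3, P7=5) → (P0=0, P1=0, P2=4, P3=4, P4=2, P5=2, P6=3, P7=6)
step 3: fire t0:  (P0=0, P1=0, P2=4, P3=4, P4=2, P5=2, P6=3, P7=6) → (P0=1, P1=0, P2=4, P3=4, P4=0, P5=2, P6=0, P7=6)

(P0=1, P1=0, P2=4, P3=4, P4=0, P5=2, P6=0, P7=6)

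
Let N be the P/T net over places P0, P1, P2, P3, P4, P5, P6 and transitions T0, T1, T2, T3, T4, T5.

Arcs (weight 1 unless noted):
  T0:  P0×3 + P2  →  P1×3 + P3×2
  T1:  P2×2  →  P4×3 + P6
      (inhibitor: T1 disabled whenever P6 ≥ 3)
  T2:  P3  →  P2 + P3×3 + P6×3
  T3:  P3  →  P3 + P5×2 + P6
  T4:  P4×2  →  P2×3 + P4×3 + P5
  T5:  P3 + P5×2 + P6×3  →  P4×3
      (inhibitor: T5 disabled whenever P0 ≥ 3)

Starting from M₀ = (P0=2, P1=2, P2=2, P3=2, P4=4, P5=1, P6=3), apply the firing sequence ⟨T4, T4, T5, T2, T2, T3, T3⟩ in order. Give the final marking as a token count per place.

(P0=2, P1=2, P2=10, P3=5, P4=9, P5=5, P6=8)

step 1: fire T4:  (P0=2, P1=2, P2=2, P3=2, P4=4, P5=1, P6=3) → (P0=2, P1=2, P2=5, P3=2, P4=5, P5=2, P6=3)
step 2: fire T4:  (P0=2, P1=2, P2=5, P3=2, P4=5, P5=2, P6=3) → (P0=2, P1=2, P2=8, P3=2, P4=6, P5=3, P6=3)
step 3: fire T5:  (P0=2, P1=2, P2=8, P3=2, P4=6, P5=3, P6=3) → (P0=2, P1=2, P2=8, P3=1, P4=9, P5=1, P6=0)
step 4: fire T2:  (P0=2, P1=2, P2=8, P3=1, P4=9, P5=1, P6=0) → (P0=2, P1=2, P2=9, P3=3, P4=9, P5=1, P6=3)
step 5: fire T2:  (P0=2, P1=2, P2=9, P3=3, P4=9, P5=1, P6=3) → (P0=2, P1=2, P2=10, P3=5, P4=9, P5=1, P6=6)
step 6: fire T3:  (P0=2, P1=2, P2=10, P3=5, P4=9, P5=1, P6=6) → (P0=2, P1=2, P2=10, P3=5, P4=9, P5=3, P6=7)
step 7: fire T3:  (P0=2, P1=2, P2=10, P3=5, P4=9, P5=3, P6=7) → (P0=2, P1=2, P2=10, P3=5, P4=9, P5=5, P6=8)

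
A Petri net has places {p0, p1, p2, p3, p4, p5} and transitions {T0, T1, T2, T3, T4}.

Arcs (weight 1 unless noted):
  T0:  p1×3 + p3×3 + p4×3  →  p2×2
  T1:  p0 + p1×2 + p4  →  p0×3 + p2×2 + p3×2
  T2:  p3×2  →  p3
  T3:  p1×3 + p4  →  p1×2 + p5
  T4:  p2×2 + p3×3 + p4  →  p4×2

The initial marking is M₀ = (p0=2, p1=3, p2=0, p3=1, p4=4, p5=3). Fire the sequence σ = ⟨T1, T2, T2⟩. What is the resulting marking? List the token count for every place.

(p0=4, p1=1, p2=2, p3=1, p4=3, p5=3)

step 1: fire T1:  (p0=2, p1=3, p2=0, p3=1, p4=4, p5=3) → (p0=4, p1=1, p2=2, p3=3, p4=3, p5=3)
step 2: fire T2:  (p0=4, p1=1, p2=2, p3=3, p4=3, p5=3) → (p0=4, p1=1, p2=2, p3=2, p4=3, p5=3)
step 3: fire T2:  (p0=4, p1=1, p2=2, p3=2, p4=3, p5=3) → (p0=4, p1=1, p2=2, p3=1, p4=3, p5=3)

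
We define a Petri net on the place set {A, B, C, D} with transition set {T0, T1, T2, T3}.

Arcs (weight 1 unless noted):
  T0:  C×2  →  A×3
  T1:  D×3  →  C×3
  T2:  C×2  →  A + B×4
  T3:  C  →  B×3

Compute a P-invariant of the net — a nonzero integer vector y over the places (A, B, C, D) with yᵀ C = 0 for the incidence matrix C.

y = (A:2, B:1, C:3, D:3)

Incidence matrix C (rows=places, cols=transitions):
       T0   T1   T2   T3
    A   3    0    1    0
    B   0    0    4    3
    C  -2    3   -2   -1
    D   0   -3    0    0

Candidate y = [2, 1, 3, 3]; check y·C column-wise:
  col T0: 2·3 + 1·0 + 3·-2 + 3·0 = 0
  col T1: 2·0 + 1·0 + 3·3 + 3·-3 = 0
  col T2: 2·1 + 1·4 + 3·-2 + 3·0 = 0
  col T3: 2·0 + 1·3 + 3·-1 + 3·0 = 0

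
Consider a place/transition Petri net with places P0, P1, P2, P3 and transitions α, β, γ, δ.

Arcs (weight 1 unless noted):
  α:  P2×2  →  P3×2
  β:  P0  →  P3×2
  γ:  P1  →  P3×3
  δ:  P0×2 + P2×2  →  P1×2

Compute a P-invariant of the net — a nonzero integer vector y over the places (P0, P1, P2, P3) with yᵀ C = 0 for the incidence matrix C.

y = (P0:2, P1:3, P2:1, P3:1)

Incidence matrix C (rows=places, cols=transitions):
        α    β    γ    δ
   P0   0   -1    0   -2
   P1   0    0   -1    2
   P2  -2    0    0   -2
   P3   2    2    3    0

Candidate y = [2, 3, 1, 1]; check y·C column-wise:
  col α: 2·0 + 3·0 + 1·-2 + 1·2 = 0
  col β: 2·-1 + 3·0 + 1·0 + 1·2 = 0
  col γ: 2·0 + 3·-1 + 1·0 + 1·3 = 0
  col δ: 2·-2 + 3·2 + 1·-2 + 1·0 = 0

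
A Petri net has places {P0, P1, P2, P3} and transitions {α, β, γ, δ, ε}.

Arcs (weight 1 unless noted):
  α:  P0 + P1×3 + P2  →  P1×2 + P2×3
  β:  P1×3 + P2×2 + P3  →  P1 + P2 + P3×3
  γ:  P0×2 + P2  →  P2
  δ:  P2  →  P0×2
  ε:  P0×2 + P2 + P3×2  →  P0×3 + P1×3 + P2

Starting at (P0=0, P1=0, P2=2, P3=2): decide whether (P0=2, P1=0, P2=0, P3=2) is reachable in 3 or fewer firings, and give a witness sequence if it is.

YES — reachable via ⟨δ, γ, δ⟩ (3 firings)

step 1: fire δ:  (P0=0, P1=0, P2=2, P3=2) → (P0=2, P1=0, P2=1, P3=2)
step 2: fire γ:  (P0=2, P1=0, P2=1, P3=2) → (P0=0, P1=0, P2=1, P3=2)
step 3: fire δ:  (P0=0, P1=0, P2=1, P3=2) → (P0=2, P1=0, P2=0, P3=2)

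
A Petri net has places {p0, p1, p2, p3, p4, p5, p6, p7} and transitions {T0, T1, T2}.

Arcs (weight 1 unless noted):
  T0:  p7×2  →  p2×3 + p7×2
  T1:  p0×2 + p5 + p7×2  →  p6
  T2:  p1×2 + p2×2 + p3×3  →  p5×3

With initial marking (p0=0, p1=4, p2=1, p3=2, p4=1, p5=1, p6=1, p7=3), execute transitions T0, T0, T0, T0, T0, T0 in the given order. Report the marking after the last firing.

(p0=0, p1=4, p2=19, p3=2, p4=1, p5=1, p6=1, p7=3)

step 1: fire T0:  (p0=0, p1=4, p2=1, p3=2, p4=1, p5=1, p6=1, p7=3) → (p0=0, p1=4, p2=4, p3=2, p4=1, p5=1, p6=1, p7=3)
step 2: fire T0:  (p0=0, p1=4, p2=4, p3=2, p4=1, p5=1, p6=1, p7=3) → (p0=0, p1=4, p2=7, p3=2, p4=1, p5=1, p6=1, p7=3)
step 3: fire T0:  (p0=0, p1=4, p2=7, p3=2, p4=1, p5=1, p6=1, p7=3) → (p0=0, p1=4, p2=10, p3=2, p4=1, p5=1, p6=1, p7=3)
step 4: fire T0:  (p0=0, p1=4, p2=10, p3=2, p4=1, p5=1, p6=1, p7=3) → (p0=0, p1=4, p2=13, p3=2, p4=1, p5=1, p6=1, p7=3)
step 5: fire T0:  (p0=0, p1=4, p2=13, p3=2, p4=1, p5=1, p6=1, p7=3) → (p0=0, p1=4, p2=16, p3=2, p4=1, p5=1, p6=1, p7=3)
step 6: fire T0:  (p0=0, p1=4, p2=16, p3=2, p4=1, p5=1, p6=1, p7=3) → (p0=0, p1=4, p2=19, p3=2, p4=1, p5=1, p6=1, p7=3)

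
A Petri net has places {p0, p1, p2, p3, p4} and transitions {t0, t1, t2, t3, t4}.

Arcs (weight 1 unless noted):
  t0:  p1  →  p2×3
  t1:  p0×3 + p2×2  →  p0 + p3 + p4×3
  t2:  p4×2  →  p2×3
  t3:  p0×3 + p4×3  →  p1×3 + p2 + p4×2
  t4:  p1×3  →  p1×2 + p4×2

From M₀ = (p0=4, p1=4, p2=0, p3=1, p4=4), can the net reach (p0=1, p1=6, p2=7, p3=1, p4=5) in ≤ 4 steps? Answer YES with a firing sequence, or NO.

NO — not reachable within 4 firings

depth 0: 1 marking
depth 1: 5 markings reached so far
depth 2: 15 markings reached so far
depth 3: 28 markings reached so far
depth 4: 44 markings reached so far
target is not among the 44 markings reachable within 4 steps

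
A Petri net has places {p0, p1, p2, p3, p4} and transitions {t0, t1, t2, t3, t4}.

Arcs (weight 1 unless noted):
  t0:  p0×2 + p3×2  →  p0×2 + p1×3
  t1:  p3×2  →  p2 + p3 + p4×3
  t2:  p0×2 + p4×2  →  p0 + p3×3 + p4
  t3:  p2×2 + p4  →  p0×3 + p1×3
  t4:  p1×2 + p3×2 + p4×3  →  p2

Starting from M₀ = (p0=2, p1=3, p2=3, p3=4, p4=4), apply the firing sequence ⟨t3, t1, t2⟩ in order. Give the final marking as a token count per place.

step 1: fire t3:  (p0=2, p1=3, p2=3, p3=4, p4=4) → (p0=5, p1=6, p2=1, p3=4, p4=3)
step 2: fire t1:  (p0=5, p1=6, p2=1, p3=4, p4=3) → (p0=5, p1=6, p2=2, p3=3, p4=6)
step 3: fire t2:  (p0=5, p1=6, p2=2, p3=3, p4=6) → (p0=4, p1=6, p2=2, p3=6, p4=5)

(p0=4, p1=6, p2=2, p3=6, p4=5)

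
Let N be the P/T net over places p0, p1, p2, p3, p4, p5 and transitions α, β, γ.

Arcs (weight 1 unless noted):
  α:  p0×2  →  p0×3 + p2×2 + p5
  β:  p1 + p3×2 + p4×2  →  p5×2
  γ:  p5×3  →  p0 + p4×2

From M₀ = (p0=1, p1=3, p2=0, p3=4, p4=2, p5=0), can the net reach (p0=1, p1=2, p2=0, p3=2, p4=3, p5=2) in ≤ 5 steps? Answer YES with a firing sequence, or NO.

NO — not reachable within 5 firings

depth 0: 1 marking
depth 1: 2 markings reached so far
depth 2: 2 markings reached so far
(frontier empty at depth 2; search complete)
target is not among the 2 markings reachable within 5 steps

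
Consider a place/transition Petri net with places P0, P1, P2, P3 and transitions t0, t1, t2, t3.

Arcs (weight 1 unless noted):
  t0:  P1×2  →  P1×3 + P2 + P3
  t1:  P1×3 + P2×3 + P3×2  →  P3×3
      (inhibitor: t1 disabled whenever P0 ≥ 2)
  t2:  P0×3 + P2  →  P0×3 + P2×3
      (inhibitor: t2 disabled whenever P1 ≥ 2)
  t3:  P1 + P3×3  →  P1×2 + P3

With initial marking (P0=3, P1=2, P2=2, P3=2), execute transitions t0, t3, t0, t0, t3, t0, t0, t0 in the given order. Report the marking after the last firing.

step 1: fire t0:  (P0=3, P1=2, P2=2, P3=2) → (P0=3, P1=3, P2=3, P3=3)
step 2: fire t3:  (P0=3, P1=3, P2=3, P3=3) → (P0=3, P1=4, P2=3, P3=1)
step 3: fire t0:  (P0=3, P1=4, P2=3, P3=1) → (P0=3, P1=5, P2=4, P3=2)
step 4: fire t0:  (P0=3, P1=5, P2=4, P3=2) → (P0=3, P1=6, P2=5, P3=3)
step 5: fire t3:  (P0=3, P1=6, P2=5, P3=3) → (P0=3, P1=7, P2=5, P3=1)
step 6: fire t0:  (P0=3, P1=7, P2=5, P3=1) → (P0=3, P1=8, P2=6, P3=2)
step 7: fire t0:  (P0=3, P1=8, P2=6, P3=2) → (P0=3, P1=9, P2=7, P3=3)
step 8: fire t0:  (P0=3, P1=9, P2=7, P3=3) → (P0=3, P1=10, P2=8, P3=4)

(P0=3, P1=10, P2=8, P3=4)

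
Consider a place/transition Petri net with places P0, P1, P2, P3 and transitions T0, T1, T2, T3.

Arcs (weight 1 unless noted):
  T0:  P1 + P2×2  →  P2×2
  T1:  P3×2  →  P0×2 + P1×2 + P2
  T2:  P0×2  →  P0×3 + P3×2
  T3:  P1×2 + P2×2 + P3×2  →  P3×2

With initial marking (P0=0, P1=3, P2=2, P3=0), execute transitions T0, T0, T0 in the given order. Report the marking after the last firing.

step 1: fire T0:  (P0=0, P1=3, P2=2, P3=0) → (P0=0, P1=2, P2=2, P3=0)
step 2: fire T0:  (P0=0, P1=2, P2=2, P3=0) → (P0=0, P1=1, P2=2, P3=0)
step 3: fire T0:  (P0=0, P1=1, P2=2, P3=0) → (P0=0, P1=0, P2=2, P3=0)

(P0=0, P1=0, P2=2, P3=0)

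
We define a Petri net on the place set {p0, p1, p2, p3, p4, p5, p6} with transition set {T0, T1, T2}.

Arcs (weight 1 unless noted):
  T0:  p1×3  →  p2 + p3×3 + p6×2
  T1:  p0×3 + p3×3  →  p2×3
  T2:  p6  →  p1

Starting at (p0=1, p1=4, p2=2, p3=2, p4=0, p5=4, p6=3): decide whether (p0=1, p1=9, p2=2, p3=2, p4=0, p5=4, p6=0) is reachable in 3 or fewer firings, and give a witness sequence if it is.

depth 0: 1 marking
depth 1: 3 markings reached so far
depth 2: 5 markings reached so far
depth 3: 7 markings reached so far
target is not among the 7 markings reachable within 3 steps

NO — not reachable within 3 firings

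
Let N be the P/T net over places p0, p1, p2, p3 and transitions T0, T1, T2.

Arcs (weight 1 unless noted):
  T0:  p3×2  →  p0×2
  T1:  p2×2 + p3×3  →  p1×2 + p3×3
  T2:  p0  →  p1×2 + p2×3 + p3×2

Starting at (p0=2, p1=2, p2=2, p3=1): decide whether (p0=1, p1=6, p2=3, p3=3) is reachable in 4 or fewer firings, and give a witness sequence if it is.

step 1: fire T2:  (p0=2, p1=2, p2=2, p3=1) → (p0=1, p1=4, p2=5, p3=3)
step 2: fire T1:  (p0=1, p1=4, p2=5, p3=3) → (p0=1, p1=6, p2=3, p3=3)

YES — reachable via ⟨T2, T1⟩ (2 firings)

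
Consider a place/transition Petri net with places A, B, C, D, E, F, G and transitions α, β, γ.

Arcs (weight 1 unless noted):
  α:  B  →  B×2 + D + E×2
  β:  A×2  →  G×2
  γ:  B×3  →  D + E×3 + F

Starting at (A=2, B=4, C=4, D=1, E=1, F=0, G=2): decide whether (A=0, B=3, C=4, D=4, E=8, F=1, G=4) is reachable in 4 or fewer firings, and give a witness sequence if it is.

step 1: fire α:  (A=2, B=4, C=4, D=1, E=1, F=0, G=2) → (A=2, B=5, C=4, D=2, E=3, F=0, G=2)
step 2: fire α:  (A=2, B=5, C=4, D=2, E=3, F=0, G=2) → (A=2, B=6, C=4, D=3, E=5, F=0, G=2)
step 3: fire β:  (A=2, B=6, C=4, D=3, E=5, F=0, G=2) → (A=0, B=6, C=4, D=3, E=5, F=0, G=4)
step 4: fire γ:  (A=0, B=6, C=4, D=3, E=5, F=0, G=4) → (A=0, B=3, C=4, D=4, E=8, F=1, G=4)

YES — reachable via ⟨α, α, β, γ⟩ (4 firings)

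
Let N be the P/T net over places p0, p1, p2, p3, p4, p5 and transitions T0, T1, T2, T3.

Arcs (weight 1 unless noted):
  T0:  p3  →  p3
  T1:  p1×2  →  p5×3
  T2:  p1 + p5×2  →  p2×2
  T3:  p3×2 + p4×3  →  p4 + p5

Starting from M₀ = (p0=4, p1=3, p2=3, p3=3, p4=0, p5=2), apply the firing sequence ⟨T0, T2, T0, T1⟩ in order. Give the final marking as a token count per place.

(p0=4, p1=0, p2=5, p3=3, p4=0, p5=3)

step 1: fire T0:  (p0=4, p1=3, p2=3, p3=3, p4=0, p5=2) → (p0=4, p1=3, p2=3, p3=3, p4=0, p5=2)
step 2: fire T2:  (p0=4, p1=3, p2=3, p3=3, p4=0, p5=2) → (p0=4, p1=2, p2=5, p3=3, p4=0, p5=0)
step 3: fire T0:  (p0=4, p1=2, p2=5, p3=3, p4=0, p5=0) → (p0=4, p1=2, p2=5, p3=3, p4=0, p5=0)
step 4: fire T1:  (p0=4, p1=2, p2=5, p3=3, p4=0, p5=0) → (p0=4, p1=0, p2=5, p3=3, p4=0, p5=3)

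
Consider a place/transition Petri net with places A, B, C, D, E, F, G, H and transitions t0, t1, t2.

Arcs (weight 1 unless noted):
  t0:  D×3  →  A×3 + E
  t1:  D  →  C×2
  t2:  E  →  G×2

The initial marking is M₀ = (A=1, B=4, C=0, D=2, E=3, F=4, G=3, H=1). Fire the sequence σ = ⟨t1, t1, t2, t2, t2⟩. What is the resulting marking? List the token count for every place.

(A=1, B=4, C=4, D=0, E=0, F=4, G=9, H=1)

step 1: fire t1:  (A=1, B=4, C=0, D=2, E=3, F=4, G=3, H=1) → (A=1, B=4, C=2, D=1, E=3, F=4, G=3, H=1)
step 2: fire t1:  (A=1, B=4, C=2, D=1, E=3, F=4, G=3, H=1) → (A=1, B=4, C=4, D=0, E=3, F=4, G=3, H=1)
step 3: fire t2:  (A=1, B=4, C=4, D=0, E=3, F=4, G=3, H=1) → (A=1, B=4, C=4, D=0, E=2, F=4, G=5, H=1)
step 4: fire t2:  (A=1, B=4, C=4, D=0, E=2, F=4, G=5, H=1) → (A=1, B=4, C=4, D=0, E=1, F=4, G=7, H=1)
step 5: fire t2:  (A=1, B=4, C=4, D=0, E=1, F=4, G=7, H=1) → (A=1, B=4, C=4, D=0, E=0, F=4, G=9, H=1)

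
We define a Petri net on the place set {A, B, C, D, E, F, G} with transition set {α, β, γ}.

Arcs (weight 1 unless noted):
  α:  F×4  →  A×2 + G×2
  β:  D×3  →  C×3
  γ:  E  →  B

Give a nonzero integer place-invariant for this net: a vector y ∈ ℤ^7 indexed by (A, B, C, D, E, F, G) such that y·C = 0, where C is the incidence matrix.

y = (A:0, B:0, C:1, D:1, E:0, F:0, G:0)

Incidence matrix C (rows=places, cols=transitions):
        α    β    γ
    A   2    0    0
    B   0    0    1
    C   0    3    0
    D   0   -3    0
    E   0    0   -1
    F  -4    0    0
    G   2    0    0

Candidate y = [0, 0, 1, 1, 0, 0, 0]; check y·C column-wise:
  col α: 0·2 + 1·0 + 1·0 + 0·-4 + 0·2 = 0
  col β: 1·3 + 1·-3 = 0
  col γ: 0·1 + 1·0 + 1·0 + 0·-1 = 0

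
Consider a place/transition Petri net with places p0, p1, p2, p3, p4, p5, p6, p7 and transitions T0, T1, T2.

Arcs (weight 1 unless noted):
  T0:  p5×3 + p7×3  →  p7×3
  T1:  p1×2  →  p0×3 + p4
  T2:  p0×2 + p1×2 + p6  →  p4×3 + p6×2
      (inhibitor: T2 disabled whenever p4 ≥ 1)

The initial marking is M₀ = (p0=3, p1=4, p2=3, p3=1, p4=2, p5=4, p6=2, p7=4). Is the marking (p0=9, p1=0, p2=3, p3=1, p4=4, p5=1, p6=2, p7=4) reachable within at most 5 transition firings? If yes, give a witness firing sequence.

step 1: fire T0:  (p0=3, p1=4, p2=3, p3=1, p4=2, p5=4, p6=2, p7=4) → (p0=3, p1=4, p2=3, p3=1, p4=2, p5=1, p6=2, p7=4)
step 2: fire T1:  (p0=3, p1=4, p2=3, p3=1, p4=2, p5=1, p6=2, p7=4) → (p0=6, p1=2, p2=3, p3=1, p4=3, p5=1, p6=2, p7=4)
step 3: fire T1:  (p0=6, p1=2, p2=3, p3=1, p4=3, p5=1, p6=2, p7=4) → (p0=9, p1=0, p2=3, p3=1, p4=4, p5=1, p6=2, p7=4)

YES — reachable via ⟨T0, T1, T1⟩ (3 firings)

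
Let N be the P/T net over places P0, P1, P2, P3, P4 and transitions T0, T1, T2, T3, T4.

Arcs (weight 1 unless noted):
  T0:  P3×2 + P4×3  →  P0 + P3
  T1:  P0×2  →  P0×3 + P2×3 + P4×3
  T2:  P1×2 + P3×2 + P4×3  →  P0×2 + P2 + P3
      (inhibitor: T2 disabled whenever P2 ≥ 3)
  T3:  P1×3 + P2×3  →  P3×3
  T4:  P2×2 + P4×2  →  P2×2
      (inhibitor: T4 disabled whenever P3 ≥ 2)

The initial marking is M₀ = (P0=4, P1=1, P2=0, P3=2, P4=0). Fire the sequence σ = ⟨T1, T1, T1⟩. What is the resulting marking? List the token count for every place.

(P0=7, P1=1, P2=9, P3=2, P4=9)

step 1: fire T1:  (P0=4, P1=1, P2=0, P3=2, P4=0) → (P0=5, P1=1, P2=3, P3=2, P4=3)
step 2: fire T1:  (P0=5, P1=1, P2=3, P3=2, P4=3) → (P0=6, P1=1, P2=6, P3=2, P4=6)
step 3: fire T1:  (P0=6, P1=1, P2=6, P3=2, P4=6) → (P0=7, P1=1, P2=9, P3=2, P4=9)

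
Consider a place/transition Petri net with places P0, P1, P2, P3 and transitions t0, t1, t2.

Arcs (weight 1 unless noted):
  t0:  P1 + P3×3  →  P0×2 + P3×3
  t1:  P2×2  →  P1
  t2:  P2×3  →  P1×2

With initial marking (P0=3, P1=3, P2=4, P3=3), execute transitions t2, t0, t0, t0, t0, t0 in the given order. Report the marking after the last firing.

(P0=13, P1=0, P2=1, P3=3)

step 1: fire t2:  (P0=3, P1=3, P2=4, P3=3) → (P0=3, P1=5, P2=1, P3=3)
step 2: fire t0:  (P0=3, P1=5, P2=1, P3=3) → (P0=5, P1=4, P2=1, P3=3)
step 3: fire t0:  (P0=5, P1=4, P2=1, P3=3) → (P0=7, P1=3, P2=1, P3=3)
step 4: fire t0:  (P0=7, P1=3, P2=1, P3=3) → (P0=9, P1=2, P2=1, P3=3)
step 5: fire t0:  (P0=9, P1=2, P2=1, P3=3) → (P0=11, P1=1, P2=1, P3=3)
step 6: fire t0:  (P0=11, P1=1, P2=1, P3=3) → (P0=13, P1=0, P2=1, P3=3)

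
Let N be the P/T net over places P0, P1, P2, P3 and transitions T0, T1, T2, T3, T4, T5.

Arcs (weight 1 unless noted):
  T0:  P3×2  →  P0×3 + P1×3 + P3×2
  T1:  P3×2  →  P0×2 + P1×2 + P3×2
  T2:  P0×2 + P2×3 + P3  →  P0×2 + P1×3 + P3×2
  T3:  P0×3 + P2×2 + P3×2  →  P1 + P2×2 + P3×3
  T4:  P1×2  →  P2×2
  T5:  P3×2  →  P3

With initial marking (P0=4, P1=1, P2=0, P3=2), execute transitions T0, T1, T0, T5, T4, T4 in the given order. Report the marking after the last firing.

(P0=12, P1=5, P2=4, P3=1)

step 1: fire T0:  (P0=4, P1=1, P2=0, P3=2) → (P0=7, P1=4, P2=0, P3=2)
step 2: fire T1:  (P0=7, P1=4, P2=0, P3=2) → (P0=9, P1=6, P2=0, P3=2)
step 3: fire T0:  (P0=9, P1=6, P2=0, P3=2) → (P0=12, P1=9, P2=0, P3=2)
step 4: fire T5:  (P0=12, P1=9, P2=0, P3=2) → (P0=12, P1=9, P2=0, P3=1)
step 5: fire T4:  (P0=12, P1=9, P2=0, P3=1) → (P0=12, P1=7, P2=2, P3=1)
step 6: fire T4:  (P0=12, P1=7, P2=2, P3=1) → (P0=12, P1=5, P2=4, P3=1)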